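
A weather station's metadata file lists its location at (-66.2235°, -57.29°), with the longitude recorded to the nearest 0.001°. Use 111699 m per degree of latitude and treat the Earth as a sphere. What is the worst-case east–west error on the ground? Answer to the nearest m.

Rounding to 3 decimal places leaves the longitude within ±0.0005° of the true value.
At latitude 66.2235° a degree of longitude spans 111699 m × cos 66.2235° = 111699 × 0.4032 ≈ 45033.7 m.
Maximum E–W displacement: 0.0005 × 45033.7 = 22.5168 m.

23 m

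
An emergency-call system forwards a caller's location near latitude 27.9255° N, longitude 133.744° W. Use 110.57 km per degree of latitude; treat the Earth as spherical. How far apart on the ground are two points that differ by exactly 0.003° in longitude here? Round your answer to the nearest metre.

293 metres

0.003° of longitude at 27.9255° is 0.003 × 110570 × cos 27.9255° ≈ 0.003 × 97694.9 = 293.085 m.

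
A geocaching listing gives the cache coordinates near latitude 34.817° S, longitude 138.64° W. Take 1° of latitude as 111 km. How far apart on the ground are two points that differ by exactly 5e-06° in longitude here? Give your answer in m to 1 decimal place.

One degree of longitude here spans 111000 × cos 34.817° = 111000 × 0.8210 ≈ 91128.8 m; 5e-06° of that is 0.455644 m.

0.5 m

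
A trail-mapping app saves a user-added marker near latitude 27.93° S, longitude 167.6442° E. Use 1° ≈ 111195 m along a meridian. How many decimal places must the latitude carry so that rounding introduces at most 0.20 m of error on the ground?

One degree of latitude covers 111195 m.
With N decimal places the half-ulp bound is 0.5·10⁻ᴺ°, or 0.5·10⁻ᴺ × 111195 m on the ground.
Setting 55597.5 × 10⁻ᴺ ≤ 0.20 gives 10ᴺ ≥ 2.78e+05, i.e. N ≥ 5.44.
At 5 places the error can reach 0.556 m, but 6 places keeps it to 0.0556 m.

6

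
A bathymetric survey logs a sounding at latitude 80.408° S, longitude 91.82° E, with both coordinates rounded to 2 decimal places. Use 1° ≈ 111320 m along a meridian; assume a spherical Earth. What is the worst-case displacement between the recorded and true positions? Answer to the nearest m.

564 m

Rounding to 2 decimal places leaves each coordinate within ±0.005° of the true value.
N–S: 0.005° × 111320 m/° = 556.6 m.
Longitude error → 0.005 × 111320 × cos 80.408° = 0.005 × 111320 × 0.1666 ≈ 92.7469 m.
Worst case both components are at the extreme and orthogonal: √(556.6² + 92.7469²) ≈ 564.274 m.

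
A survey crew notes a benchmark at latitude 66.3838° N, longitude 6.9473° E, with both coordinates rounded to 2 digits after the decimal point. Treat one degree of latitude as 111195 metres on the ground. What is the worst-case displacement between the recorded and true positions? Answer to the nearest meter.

599 meters

Rounding to 2 decimal places leaves each coordinate within ±0.005° of the true value.
N–S: 0.005° × 111195 m/° = 555.975 m.
East–west component at 66.3838°: 0.005° × 111195 × cos 66.3838° ≈ 0.005 × 44545.6 ≈ 222.728 m.
Combining orthogonally: (555.975² + 222.728²)^½ ≈ 598.929 m.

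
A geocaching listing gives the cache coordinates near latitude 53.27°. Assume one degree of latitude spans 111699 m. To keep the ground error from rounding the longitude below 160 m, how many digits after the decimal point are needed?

At 53.27° one degree of longitude covers 111699 × cos 53.27° ≈ 111699 × 0.5980 ≈ 66801 m.
With N decimal places the half-ulp bound is 0.5·10⁻ᴺ°, or 0.5·10⁻ᴺ × 66801 m on the ground.
Need 0.5 × 66801 × 10⁻ᴺ ≤ 160 → 10⁻ᴺ ≤ 4.790e-03, so N ≥ 2.32.
So 3 decimal places suffice (33.4 m); 2 would allow up to 334 m.

3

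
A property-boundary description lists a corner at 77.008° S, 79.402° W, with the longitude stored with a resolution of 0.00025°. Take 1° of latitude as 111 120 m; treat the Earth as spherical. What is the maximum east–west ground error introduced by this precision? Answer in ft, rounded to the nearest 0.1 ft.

10.2 ft

With a 0.00025° grid the true value lies within half a step, ±0.00025°/2 = ±0.000125°, of the stored one.
At latitude 77.008° a degree of longitude spans 111120 m × cos 77.008° = 111120 × 0.2248 ≈ 24981.4 m.
So at most 0.000125° × 24981.4 ≈ 3.12268 m east–west.
Converting: 3.12268 m × 3.2808 ft/m ≈ 10.245 ft.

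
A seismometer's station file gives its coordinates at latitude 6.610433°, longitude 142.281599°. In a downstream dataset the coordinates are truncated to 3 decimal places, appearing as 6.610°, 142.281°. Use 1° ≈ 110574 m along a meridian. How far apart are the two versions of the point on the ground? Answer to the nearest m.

Δlat = 6.610433 − 6.610 = +0.000433°; Δlon = 142.281599 − 142.281 = +0.000599°.
North–south shift: 0.000433 × 110574 = 47.8785 m.
E–W at 6.61°: 0.000599° × 110574 × cos 6.61° = 0.000599 × 110574 × 0.9934 ≈ 65.7935 m.
Distance: √(47.8785² + 65.7935²) ≈ 81.3704 m.

81 m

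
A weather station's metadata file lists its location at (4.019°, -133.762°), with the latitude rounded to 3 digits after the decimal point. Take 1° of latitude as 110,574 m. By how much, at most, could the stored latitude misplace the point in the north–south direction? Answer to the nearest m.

55 m

Rounding to 3 decimal places leaves the latitude within ±0.0005° of the true value.
Along the meridian that is 0.0005° × 110574 m/° = 55.287 m.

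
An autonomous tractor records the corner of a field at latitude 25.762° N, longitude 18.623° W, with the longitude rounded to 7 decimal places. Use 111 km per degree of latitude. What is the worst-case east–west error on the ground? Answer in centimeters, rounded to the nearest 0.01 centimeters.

Rounding to 7 decimal places leaves the longitude within ±5e-08° of the true value.
At latitude 25.762° a degree of longitude spans 111000 m × cos 25.762° = 111000 × 0.9006 ≈ 99967.4 m.
East–west error: 5e-08° × 99967.4 m/° ≈ 0.00499837 m.
That is 0.00499837 m = 0.49984 cm.

0.50 centimeters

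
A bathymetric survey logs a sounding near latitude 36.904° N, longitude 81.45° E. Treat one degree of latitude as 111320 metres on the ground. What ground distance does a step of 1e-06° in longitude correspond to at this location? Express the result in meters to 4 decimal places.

0.0890 meters

1e-06° of longitude at 36.904° is 1e-06 × 111320 × cos 36.904° ≈ 1e-06 × 89016.2 = 0.0890162 m.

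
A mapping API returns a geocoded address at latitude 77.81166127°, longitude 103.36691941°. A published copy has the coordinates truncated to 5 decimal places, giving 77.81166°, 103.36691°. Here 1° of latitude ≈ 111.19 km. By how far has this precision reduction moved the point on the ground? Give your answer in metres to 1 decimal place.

0.3 metres

The latitude changed by +0.00000127° and the longitude by +0.00000941°.
N–S: 0.00000127° × 111190 m/° = 0.141211 m.
East–west at this latitude: 0.00000941° × 111190 × cos 77.8117° ≈ 0.00000941 × 23475.1 = 0.220901 m.
Hypotenuse of the two orthogonal shifts: √(0.141211² + 0.220901²) = 0.262179 m.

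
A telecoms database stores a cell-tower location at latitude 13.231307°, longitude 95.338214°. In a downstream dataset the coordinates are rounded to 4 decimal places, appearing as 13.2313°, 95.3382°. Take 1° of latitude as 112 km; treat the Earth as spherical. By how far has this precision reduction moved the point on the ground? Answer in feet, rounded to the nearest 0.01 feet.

5.63 feet

The latitude changed by +0.000007° and the longitude by +0.000014°.
North–south shift: 0.000007 × 112000 = 0.784 m.
East–west at this latitude: 0.000014° × 112000 × cos 13.2313° ≈ 0.000014 × 109027 = 1.52638 m.
Hypotenuse of the two orthogonal shifts: √(0.784² + 1.52638²) = 1.71595 m.
In feet: 1.71595 m ÷ 0.3048 ≈ 5.6298 ft.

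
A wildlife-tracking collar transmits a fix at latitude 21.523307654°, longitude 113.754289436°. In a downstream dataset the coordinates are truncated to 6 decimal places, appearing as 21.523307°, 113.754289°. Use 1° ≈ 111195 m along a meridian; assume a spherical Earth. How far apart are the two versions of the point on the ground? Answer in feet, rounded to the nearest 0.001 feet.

Δlat = 21.523307654 − 21.523307 = +0.000000654°; Δlon = 113.754289436 − 113.754289 = +0.000000436°.
North–south shift: 0.000000654 × 111195 = 0.0727215 m.
East–west at this latitude: 0.000000436° × 111195 × cos 21.5233° ≈ 0.000000436 × 103441 = 0.0451004 m.
Distance: √(0.0727215² + 0.0451004²) ≈ 0.0855714 m.
In feet: 0.0855714 m ÷ 0.3048 ≈ 0.28075 ft.

0.281 feet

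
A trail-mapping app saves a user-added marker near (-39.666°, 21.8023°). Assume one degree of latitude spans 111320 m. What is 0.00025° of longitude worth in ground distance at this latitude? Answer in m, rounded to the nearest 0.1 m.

21.4 m

At 39.666° a degree of longitude is 111320 × cos 39.666° ≈ 85691.7 m, so 0.00025° corresponds to 21.4229 m.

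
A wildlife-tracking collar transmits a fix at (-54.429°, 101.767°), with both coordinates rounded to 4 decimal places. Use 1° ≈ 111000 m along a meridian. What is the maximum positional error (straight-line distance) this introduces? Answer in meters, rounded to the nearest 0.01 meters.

Rounding to 4 decimal places leaves each coordinate within ±5e-05° of the true value.
Latitude error → 5e-05 × 111000 = 5.55 m along the meridian.
E–W at 54.429°: 5e-05° × 111000 × cos 54.429° = 5e-05 × 111000 × 0.5817 ≈ 3.2285 m.
Worst case both components are at the extreme and orthogonal: √(5.55² + 3.2285²) ≈ 6.42072 m.

6.42 meters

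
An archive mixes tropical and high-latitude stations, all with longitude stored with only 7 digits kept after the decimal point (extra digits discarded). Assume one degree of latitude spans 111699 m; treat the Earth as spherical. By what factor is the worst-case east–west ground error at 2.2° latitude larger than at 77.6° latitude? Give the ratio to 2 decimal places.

Truncating at 7 decimal places can drop up to a full unit in the last place, so the longitude may be off by as much as 1e-07°.
Error at 2.2° = 1e-07° × 111699 × cos 2.2° ≈ 0.01117 × 0.9993 = 0.011162 m.
At 77.6°: 1e-07° × 111699 × cos 77.6° = 1e-07 × 111699 × 0.2147 ≈ 0.0023986 m.
Ratio: 0.011162 / 0.0023986 = cos 2.2° / cos 77.6° ≈ 4.6535.

4.65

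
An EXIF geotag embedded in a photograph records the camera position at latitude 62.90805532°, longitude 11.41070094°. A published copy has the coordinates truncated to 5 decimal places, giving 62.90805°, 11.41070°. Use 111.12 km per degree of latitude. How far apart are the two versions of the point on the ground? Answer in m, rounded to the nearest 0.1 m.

Δlat = 62.90805532 − 62.90805 = +0.00000532°; Δlon = 11.41070094 − 11.41070 = +0.00000094°.
North–south shift: 0.00000532 × 111120 = 0.591158 m.
East–west at this latitude: 0.00000094° × 111120 × cos 62.9081° ≈ 0.00000094 × 50606.3 = 0.0475699 m.
Hypotenuse of the two orthogonal shifts: √(0.591158² + 0.0475699²) = 0.593069 m.

0.6 m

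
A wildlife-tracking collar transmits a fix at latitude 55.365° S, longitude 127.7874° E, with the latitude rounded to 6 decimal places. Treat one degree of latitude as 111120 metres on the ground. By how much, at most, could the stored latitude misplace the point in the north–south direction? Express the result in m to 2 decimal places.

0.06 m

Rounding to 6 decimal places leaves the latitude within ±5e-07° of the true value.
North–south distance: 5e-07° × 111120 m/° = 0.05556 m.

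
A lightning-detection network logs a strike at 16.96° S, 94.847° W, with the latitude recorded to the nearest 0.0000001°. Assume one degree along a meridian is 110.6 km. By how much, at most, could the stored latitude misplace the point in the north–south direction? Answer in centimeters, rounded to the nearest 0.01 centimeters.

0.55 centimeters

Rounding to 7 decimal places leaves the latitude within ±5e-08° of the true value.
Along the meridian that is 5e-08° × 110600 m/° = 0.00553 m.
That is 0.00553 m = 0.553 cm.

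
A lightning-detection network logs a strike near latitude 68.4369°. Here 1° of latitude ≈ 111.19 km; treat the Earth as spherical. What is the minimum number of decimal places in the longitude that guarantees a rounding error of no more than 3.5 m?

At 68.4369° one degree of longitude covers 111190 × cos 68.4369° ≈ 111190 × 0.3675 ≈ 40865.2 m.
N decimal places → at most half a unit in the last place, 0.5 × 10⁻ᴺ° = 40865.2/2 × 10⁻ᴺ m.
Need 0.5 × 40865.2 × 10⁻ᴺ ≤ 3.5 → 10⁻ᴺ ≤ 1.713e-04, so N ≥ 3.77.
So 4 decimal places suffice (2.04 m); 3 would allow up to 20.4 m.

4 decimal places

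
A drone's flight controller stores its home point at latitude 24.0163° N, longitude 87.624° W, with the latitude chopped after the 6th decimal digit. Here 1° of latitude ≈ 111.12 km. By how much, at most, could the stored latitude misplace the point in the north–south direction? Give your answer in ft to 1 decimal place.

Truncating at 6 decimal places can drop up to a full unit in the last place, so the latitude may be off by as much as 1e-06°.
North–south distance: 1e-06° × 111120 m/° = 0.11112 m.
Converting: 0.11112 m × 3.2808 ft/m ≈ 0.36457 ft.

0.4 ft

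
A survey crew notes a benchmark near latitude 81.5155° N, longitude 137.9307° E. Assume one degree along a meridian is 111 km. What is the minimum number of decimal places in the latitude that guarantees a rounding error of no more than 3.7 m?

5 decimal places

One degree of latitude covers 111000 m.
Rounding to N decimal places gives at most 0.5 × 10⁻ᴺ degrees of error, i.e. 0.5 × 10⁻ᴺ × 111000 m.
Setting 55500 × 10⁻ᴺ ≤ 3.7 gives 10ᴺ ≥ 1.5e+04, i.e. N ≥ 4.18.
N = 4 would give 5.55 m (too coarse); N = 5 gives 0.555 m ≤ 3.7 m.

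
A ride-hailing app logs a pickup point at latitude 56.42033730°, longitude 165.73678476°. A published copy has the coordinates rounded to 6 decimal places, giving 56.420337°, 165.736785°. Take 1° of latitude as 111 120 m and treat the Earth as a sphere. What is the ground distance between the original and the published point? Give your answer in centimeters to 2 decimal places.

3.65 centimeters

Δlat = 56.42033730 − 56.420337 = +0.00000030°; Δlon = 165.73678476 − 165.736785 = -0.00000024°.
North–south shift: 0.00000030 × 111120 = 0.033336 m.
E–W at 56.4203°: -0.00000024° × 111120 × cos 56.4203° = -0.00000024 × 111120 × 0.5531 ≈ -0.0147504 m.
Distance: √(0.033336² + 0.0147504²) ≈ 0.0364536 m.
That is 0.0364536 m = 3.6454 cm.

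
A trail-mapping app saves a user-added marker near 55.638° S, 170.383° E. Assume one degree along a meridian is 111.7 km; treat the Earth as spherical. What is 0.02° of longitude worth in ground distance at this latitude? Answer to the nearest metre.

0.02° of longitude at 55.638° is 0.02 × 111700 × cos 55.638° ≈ 0.02 × 63045.7 = 1260.91 m.

1261 metres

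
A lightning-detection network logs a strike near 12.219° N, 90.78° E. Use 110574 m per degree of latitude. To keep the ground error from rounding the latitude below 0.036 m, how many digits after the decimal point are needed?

7

One degree of latitude covers 110574 m.
With N decimal places the half-ulp bound is 0.5·10⁻ᴺ°, or 0.5·10⁻ᴺ × 110574 m on the ground.
Need 0.5 × 110574 × 10⁻ᴺ ≤ 0.036 → 10⁻ᴺ ≤ 6.511e-07, so N ≥ 6.19.
At 6 places the error can reach 0.0553 m, but 7 places keeps it to 0.00553 m.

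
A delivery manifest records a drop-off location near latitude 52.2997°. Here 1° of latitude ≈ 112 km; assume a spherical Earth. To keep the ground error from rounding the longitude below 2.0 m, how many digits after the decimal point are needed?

At 52.2997° one degree of longitude covers 112000 × cos 52.2997° ≈ 112000 × 0.6115 ≈ 68491.5 m.
Rounding to N decimal places gives at most 0.5 × 10⁻ᴺ degrees of error, i.e. 0.5 × 10⁻ᴺ × 68491.5 m.
Setting 34245.7 × 10⁻ᴺ ≤ 2.0 gives 10ᴺ ≥ 1.712e+04, i.e. N ≥ 4.23.
At 4 places the error can reach 3.42 m, but 5 places keeps it to 0.342 m.

5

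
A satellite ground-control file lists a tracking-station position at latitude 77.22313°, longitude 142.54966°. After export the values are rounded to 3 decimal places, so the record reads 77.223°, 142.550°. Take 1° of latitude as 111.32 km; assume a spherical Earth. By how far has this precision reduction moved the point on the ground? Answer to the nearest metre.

The latitude changed by +0.00013° and the longitude by -0.00034°.
N–S: 0.00013° × 111320 m/° = 14.4716 m.
East–west at this latitude: -0.00034° × 111320 × cos 77.223° ≈ -0.00034 × 24619.2 = -8.37053 m.
Combined displacement = (14.4716² + 8.37053²)^½ ≈ 16.718 m.

17 metres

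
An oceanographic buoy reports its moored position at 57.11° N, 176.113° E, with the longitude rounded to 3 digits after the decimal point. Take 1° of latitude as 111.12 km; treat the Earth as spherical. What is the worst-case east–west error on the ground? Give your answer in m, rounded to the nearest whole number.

30 m

Rounding to 3 decimal places leaves the longitude within ±0.0005° of the true value.
One degree of longitude at 57.11° is 111120 × cos 57.11° ≈ 111120 × 0.5430 = 60341.3 m.
East–west error: 0.0005° × 60341.3 m/° ≈ 30.1706 m.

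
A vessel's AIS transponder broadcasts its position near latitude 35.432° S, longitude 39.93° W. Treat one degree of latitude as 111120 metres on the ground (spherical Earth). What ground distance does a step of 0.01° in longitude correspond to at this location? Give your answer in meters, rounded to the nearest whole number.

905 meters

One degree of longitude here spans 111120 × cos 35.432° = 111120 × 0.8148 ≈ 90541 m; 0.01° of that is 905.41 m.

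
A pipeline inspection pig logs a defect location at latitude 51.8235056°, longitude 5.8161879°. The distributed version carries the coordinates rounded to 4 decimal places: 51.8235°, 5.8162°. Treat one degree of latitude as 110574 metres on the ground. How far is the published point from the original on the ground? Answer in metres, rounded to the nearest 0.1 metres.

1.0 metres

The latitude changed by +0.0000056° and the longitude by -0.0000121°.
N–S: 0.0000056° × 110574 m/° = 0.619214 m.
East–west at this latitude: -0.0000121° × 110574 × cos 51.8235° ≈ -0.0000121 × 68344.2 = -0.826965 m.
Hypotenuse of the two orthogonal shifts: √(0.619214² + 0.826965²) = 1.0331 m.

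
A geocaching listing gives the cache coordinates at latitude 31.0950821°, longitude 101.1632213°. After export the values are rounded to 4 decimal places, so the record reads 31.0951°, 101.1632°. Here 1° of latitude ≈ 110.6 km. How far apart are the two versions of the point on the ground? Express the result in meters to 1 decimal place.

2.8 meters

The latitude changed by -0.0000179° and the longitude by +0.0000213°.
N–S: -0.0000179° × 110600 m/° = -1.97974 m.
East–west at this latitude: 0.0000213° × 110600 × cos 31.0951° ≈ 0.0000213 × 94708 = 2.01728 m.
Hypotenuse of the two orthogonal shifts: √(1.97974² + 2.01728²) = 2.82645 m.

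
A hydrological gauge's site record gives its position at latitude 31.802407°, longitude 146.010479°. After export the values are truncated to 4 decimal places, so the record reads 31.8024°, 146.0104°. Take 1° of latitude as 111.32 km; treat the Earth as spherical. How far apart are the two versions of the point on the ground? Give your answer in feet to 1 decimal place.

24.7 feet

Δlat = 31.802407 − 31.8024 = +0.000007°; Δlon = 146.010479 − 146.0104 = +0.000079°.
N–S: 0.000007° × 111320 m/° = 0.77924 m.
E–W at 31.8024°: 0.000079° × 111320 × cos 31.8024° = 0.000079 × 111320 × 0.8499 ≈ 7.474 m.
Combined displacement = (0.77924² + 7.474²)^½ ≈ 7.51451 m.
In feet: 7.51451 m ÷ 0.3048 ≈ 24.654 ft.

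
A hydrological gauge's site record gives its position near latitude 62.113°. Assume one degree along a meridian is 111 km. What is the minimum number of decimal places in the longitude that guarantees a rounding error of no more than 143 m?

At 62.113° one degree of longitude covers 111000 × cos 62.113° ≈ 111000 × 0.4677 ≈ 51918 m.
N decimal places → at most half a unit in the last place, 0.5 × 10⁻ᴺ° = 51918/2 × 10⁻ᴺ m.
Need 0.5 × 51918 × 10⁻ᴺ ≤ 143 → 10⁻ᴺ ≤ 5.509e-03, so N ≥ 2.26.
At 2 places the error can reach 260 m, but 3 places keeps it to 26 m.

3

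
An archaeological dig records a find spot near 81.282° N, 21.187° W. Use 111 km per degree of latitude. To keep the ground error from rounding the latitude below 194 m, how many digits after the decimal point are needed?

3 decimal places

One degree of latitude covers 111000 m.
N decimal places → at most half a unit in the last place, 0.5 × 10⁻ᴺ° = 111000/2 × 10⁻ᴺ m.
Need 0.5 × 111000 × 10⁻ᴺ ≤ 194 → 10⁻ᴺ ≤ 3.495e-03, so N ≥ 2.46.
So 3 decimal places suffice (55.5 m); 2 would allow up to 555 m.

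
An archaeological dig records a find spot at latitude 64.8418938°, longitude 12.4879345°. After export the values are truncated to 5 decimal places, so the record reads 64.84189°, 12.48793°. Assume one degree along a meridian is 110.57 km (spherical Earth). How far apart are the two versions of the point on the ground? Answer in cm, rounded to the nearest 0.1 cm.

47.0 cm

Δlat = 64.8418938 − 64.84189 = +0.0000038°; Δlon = 12.4879345 − 12.48793 = +0.0000045°.
N–S: 0.0000038° × 110570 m/° = 0.420166 m.
East–west at this latitude: 0.0000045° × 110570 × cos 64.8419° ≈ 0.0000045 × 47005.3 = 0.211524 m.
Distance: √(0.420166² + 0.211524²) ≈ 0.470406 m.
That is 0.470406 m = 47.041 cm.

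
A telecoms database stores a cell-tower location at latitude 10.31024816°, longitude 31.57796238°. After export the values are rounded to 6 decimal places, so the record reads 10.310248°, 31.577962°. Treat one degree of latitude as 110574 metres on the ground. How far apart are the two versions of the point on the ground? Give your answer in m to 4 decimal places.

Δlat = 10.31024816 − 10.310248 = +0.00000016°; Δlon = 31.57796238 − 31.577962 = +0.00000038°.
N–S: 0.00000016° × 110574 m/° = 0.0176918 m.
E–W at 10.3102°: 0.00000038° × 110574 × cos 10.3102° = 0.00000038 × 110574 × 0.9839 ≈ 0.0413397 m.
Hypotenuse of the two orthogonal shifts: √(0.0176918² + 0.0413397²) = 0.0449663 m.

0.0450 m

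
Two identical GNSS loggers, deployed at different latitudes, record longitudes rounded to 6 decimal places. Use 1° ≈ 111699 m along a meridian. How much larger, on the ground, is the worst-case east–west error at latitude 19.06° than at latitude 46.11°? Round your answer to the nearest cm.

Rounding to 6 decimal places leaves the longitude within ±5e-07° of the true value.
At 19.06°: 5e-07° × 111699 × cos 19.06° = 5e-07 × 111699 × 0.9452 ≈ 0.052788 m.
At 46.11°: 5e-07° × 111699 × cos 46.11° = 5e-07 × 111699 × 0.6933 ≈ 0.038719 m.
Difference: 0.052788 − 0.038719 = 0.014069 m.
That is 0.0140685 m = 1.4069 cm.

1 cm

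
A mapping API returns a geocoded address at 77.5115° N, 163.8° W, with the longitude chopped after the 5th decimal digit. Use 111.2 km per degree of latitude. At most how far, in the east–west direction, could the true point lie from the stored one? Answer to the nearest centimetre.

24 centimetres

Truncating at 5 decimal places can drop up to a full unit in the last place, so the longitude may be off by as much as 1e-05°.
One degree of longitude at 77.5115° is 111200 × cos 77.5115° ≈ 111200 × 0.2162 = 24046.3 m.
East–west error: 1e-05° × 24046.3 m/° ≈ 0.240463 m.
That is 0.240463 m = 24.046 cm.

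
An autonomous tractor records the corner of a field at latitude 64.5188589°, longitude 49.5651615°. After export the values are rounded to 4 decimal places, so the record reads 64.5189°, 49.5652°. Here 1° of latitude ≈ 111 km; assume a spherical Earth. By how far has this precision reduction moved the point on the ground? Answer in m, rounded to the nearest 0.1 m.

4.9 m

The latitude changed by -0.0000411° and the longitude by -0.0000385°.
N–S: -0.0000411° × 111000 m/° = -4.5621 m.
E–W at 64.5189°: -0.0000385° × 111000 × cos 64.5189° = -0.0000385 × 111000 × 0.4302 ≈ -1.83852 m.
Distance: √(4.5621² + 1.83852²) ≈ 4.91863 m.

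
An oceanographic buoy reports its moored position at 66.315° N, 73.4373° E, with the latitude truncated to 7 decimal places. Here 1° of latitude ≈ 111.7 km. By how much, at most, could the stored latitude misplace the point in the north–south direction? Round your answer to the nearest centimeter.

Truncating at 7 decimal places can drop up to a full unit in the last place, so the latitude may be off by as much as 1e-07°.
North–south distance: 1e-07° × 111700 m/° = 0.01117 m.
That is 0.01117 m = 1.117 cm.

1 centimeters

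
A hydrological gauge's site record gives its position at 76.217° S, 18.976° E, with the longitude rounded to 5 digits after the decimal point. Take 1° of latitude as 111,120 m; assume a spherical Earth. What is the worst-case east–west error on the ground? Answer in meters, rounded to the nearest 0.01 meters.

0.13 meters

Rounding to 5 decimal places leaves the longitude within ±5e-06° of the true value.
One degree of longitude at 76.217° is 111120 × cos 76.217° ≈ 111120 × 0.2382 = 26473.8 m.
So at most 5e-06° × 26473.8 ≈ 0.132369 m east–west.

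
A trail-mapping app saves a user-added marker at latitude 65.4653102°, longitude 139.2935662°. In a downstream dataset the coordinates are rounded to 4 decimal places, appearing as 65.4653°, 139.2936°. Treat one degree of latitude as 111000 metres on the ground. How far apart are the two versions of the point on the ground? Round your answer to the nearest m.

2 m

The latitude changed by +0.0000102° and the longitude by -0.0000338°.
North–south shift: 0.0000102 × 111000 = 1.1322 m.
East–west at this latitude: -0.0000338° × 111000 × cos 65.4653° ≈ -0.0000338 × 46092.1 = -1.55791 m.
Combined displacement = (1.1322² + 1.55791²)^½ ≈ 1.92587 m.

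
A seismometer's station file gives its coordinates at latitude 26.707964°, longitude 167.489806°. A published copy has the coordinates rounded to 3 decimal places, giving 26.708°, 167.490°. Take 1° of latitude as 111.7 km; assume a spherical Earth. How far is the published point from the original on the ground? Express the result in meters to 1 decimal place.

Δlat = 26.707964 − 26.708 = -0.000036°; Δlon = 167.489806 − 167.490 = -0.000194°.
N–S: -0.000036° × 111700 m/° = -4.0212 m.
East–west at this latitude: -0.000194° × 111700 × cos 26.708° ≈ -0.000194 × 99782.6 = -19.3578 m.
Distance: √(4.0212² + 19.3578²) ≈ 19.7711 m.

19.8 meters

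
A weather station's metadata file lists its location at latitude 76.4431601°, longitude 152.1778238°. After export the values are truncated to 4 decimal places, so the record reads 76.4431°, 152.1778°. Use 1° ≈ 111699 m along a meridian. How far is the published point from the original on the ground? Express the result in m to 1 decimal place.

Δlat = 76.4431601 − 76.4431 = +0.0000601°; Δlon = 152.1778238 − 152.1778 = +0.0000238°.
N–S: 0.0000601° × 111699 m/° = 6.71311 m.
East–west at this latitude: 0.0000238° × 111699 × cos 76.4431° ≈ 0.0000238 × 26183.5 = 0.623166 m.
Hypotenuse of the two orthogonal shifts: √(6.71311² + 0.623166²) = 6.74197 m.

6.7 m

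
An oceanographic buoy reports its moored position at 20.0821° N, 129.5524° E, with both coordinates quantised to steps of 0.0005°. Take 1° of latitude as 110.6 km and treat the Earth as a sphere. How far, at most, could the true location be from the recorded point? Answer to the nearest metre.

With a 0.0005° grid the true value lies within half a step, ±0.0005°/2 = ±0.00025°, of the stored one.
Latitude error → 0.00025 × 110600 = 27.65 m along the meridian.
Longitude error → 0.00025 × 110600 × cos 20.0821° = 0.00025 × 110600 × 0.9392 ≈ 25.9689 m.
Worst case both components are at the extreme and orthogonal: √(27.65² + 25.9689²) ≈ 37.9329 m.

38 metres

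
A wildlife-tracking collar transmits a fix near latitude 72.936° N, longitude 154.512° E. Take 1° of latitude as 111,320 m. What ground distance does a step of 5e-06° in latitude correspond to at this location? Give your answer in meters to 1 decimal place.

5e-06° × 111320 m/° = 0.5566 m.

0.6 meters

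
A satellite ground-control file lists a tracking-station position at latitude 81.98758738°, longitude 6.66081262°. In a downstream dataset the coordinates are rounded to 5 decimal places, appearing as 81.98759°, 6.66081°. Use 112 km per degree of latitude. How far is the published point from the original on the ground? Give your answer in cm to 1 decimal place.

Δlat = 81.98758738 − 81.98759 = -0.00000262°; Δlon = 6.66081262 − 6.66081 = +0.00000262°.
North–south shift: -0.00000262 × 112000 = -0.29344 m.
East–west at this latitude: 0.00000262° × 112000 × cos 81.9876° ≈ 0.00000262 × 15611.4 = 0.0409019 m.
Hypotenuse of the two orthogonal shifts: √(0.29344² + 0.0409019²) = 0.296277 m.
That is 0.296277 m = 29.628 cm.

29.6 cm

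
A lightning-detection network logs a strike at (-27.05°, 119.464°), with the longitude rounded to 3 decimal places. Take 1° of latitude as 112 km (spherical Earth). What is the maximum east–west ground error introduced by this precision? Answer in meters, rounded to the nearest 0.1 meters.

Rounding to 3 decimal places leaves the longitude within ±0.0005° of the true value.
Parallels shrink by cos φ, so at 27.05° a degree of longitude is 112000 × 0.8906 ≈ 99748.3 m.
So at most 0.0005° × 99748.3 ≈ 49.8742 m east–west.

49.9 meters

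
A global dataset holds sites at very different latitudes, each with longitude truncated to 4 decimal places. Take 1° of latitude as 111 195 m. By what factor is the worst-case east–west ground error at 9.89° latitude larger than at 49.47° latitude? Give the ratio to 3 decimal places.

Truncating at 4 decimal places can drop up to a full unit in the last place, so the longitude may be off by as much as 0.0001°.
Error at 9.89° = 0.0001° × 111195 × cos 9.89° ≈ 11.12 × 0.9851 = 10.954 m.
Error at 49.47° = 0.0001° × 111195 × cos 49.47° ≈ 11.12 × 0.6498 = 7.226 m.
The ratio reduces to cos 9.89° / cos 49.47° = 0.9851/0.6498 ≈ 1.5160.

1.516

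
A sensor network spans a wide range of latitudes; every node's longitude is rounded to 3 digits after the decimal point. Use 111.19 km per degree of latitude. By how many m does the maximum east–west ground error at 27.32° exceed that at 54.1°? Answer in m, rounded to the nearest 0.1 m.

Rounding to 3 decimal places leaves the longitude within ±0.0005° of the true value.
At 27.32°: 0.0005° × 111190 × cos 27.32° = 0.0005 × 111190 × 0.8885 ≈ 49.394 m.
At 54.1°: 0.0005° × 111190 × cos 54.1° = 0.0005 × 111190 × 0.5864 ≈ 32.599 m.
Difference: 49.394 − 32.599 = 16.794 m.

16.8 m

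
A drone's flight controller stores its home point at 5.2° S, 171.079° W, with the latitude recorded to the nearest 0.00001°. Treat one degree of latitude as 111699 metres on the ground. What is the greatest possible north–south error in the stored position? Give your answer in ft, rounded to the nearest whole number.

Rounding to 5 decimal places leaves the latitude within ±5e-06° of the true value.
So the N–S error is at most 5e-06 × 111699 = 0.558495 m.
Converting: 0.558495 m × 3.2808 ft/m ≈ 1.8323 ft.

2 ft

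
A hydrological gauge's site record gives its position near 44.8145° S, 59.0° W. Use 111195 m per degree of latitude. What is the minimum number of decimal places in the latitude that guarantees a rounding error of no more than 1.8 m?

5

One degree of latitude covers 111195 m.
Rounding to N decimal places gives at most 0.5 × 10⁻ᴺ degrees of error, i.e. 0.5 × 10⁻ᴺ × 111195 m.
Setting 55597.5 × 10⁻ᴺ ≤ 1.8 gives 10ᴺ ≥ 3.089e+04, i.e. N ≥ 4.49.
N = 4 would give 5.56 m (too coarse); N = 5 gives 0.556 m ≤ 1.8 m.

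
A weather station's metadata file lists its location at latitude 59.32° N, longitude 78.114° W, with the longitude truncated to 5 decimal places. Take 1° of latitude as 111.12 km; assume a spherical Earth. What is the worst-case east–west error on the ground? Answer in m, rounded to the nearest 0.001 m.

Truncating at 5 decimal places can drop up to a full unit in the last place, so the longitude may be off by as much as 1e-05°.
One degree of longitude at 59.32° is 111120 × cos 59.32° ≈ 111120 × 0.5102 = 56698.2 m.
East–west error: 1e-05° × 56698.2 m/° ≈ 0.566982 m.

0.567 m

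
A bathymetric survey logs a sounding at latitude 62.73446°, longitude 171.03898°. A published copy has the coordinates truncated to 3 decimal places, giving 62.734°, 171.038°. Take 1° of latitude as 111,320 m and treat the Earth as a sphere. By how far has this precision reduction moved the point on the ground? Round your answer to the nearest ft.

The latitude changed by +0.00046° and the longitude by +0.00098°.
N–S: 0.00046° × 111320 m/° = 51.2072 m.
East–west at this latitude: 0.00098° × 111320 × cos 62.734° ≈ 0.00098 × 50998.2 = 49.9782 m.
Distance: √(51.2072² + 49.9782²) ≈ 71.5542 m.
Converting: 71.5542 m × 3.2808 ft/m ≈ 234.76 ft.

235 ft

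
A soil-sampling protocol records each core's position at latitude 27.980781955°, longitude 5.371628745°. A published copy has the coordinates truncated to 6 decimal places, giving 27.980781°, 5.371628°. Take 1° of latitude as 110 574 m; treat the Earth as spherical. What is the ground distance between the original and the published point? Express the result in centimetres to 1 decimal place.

12.8 centimetres

Δlat = 27.980781955 − 27.980781 = +0.000000955°; Δlon = 5.371628745 − 5.371628 = +0.000000745°.
North–south shift: 0.000000955 × 110574 = 0.105598 m.
E–W at 27.9808°: 0.000000745° × 110574 × cos 27.9808° = 0.000000745 × 110574 × 0.8831 ≈ 0.0727481 m.
Combined displacement = (0.105598² + 0.0727481²)^½ ≈ 0.128231 m.
That is 0.128231 m = 12.823 cm.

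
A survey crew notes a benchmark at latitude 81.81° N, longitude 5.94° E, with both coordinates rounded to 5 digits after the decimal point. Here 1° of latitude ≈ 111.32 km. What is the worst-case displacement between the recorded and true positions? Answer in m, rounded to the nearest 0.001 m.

0.562 m

Rounding to 5 decimal places leaves each coordinate within ±5e-06° of the true value.
North–south component: 5e-06° × 111320 = 0.5566 m.
E–W at 81.81°: 5e-06° × 111320 × cos 81.81° = 5e-06 × 111320 × 0.1425 ≈ 0.0792911 m.
Combining orthogonally: (0.5566² + 0.0792911²)^½ ≈ 0.562219 m.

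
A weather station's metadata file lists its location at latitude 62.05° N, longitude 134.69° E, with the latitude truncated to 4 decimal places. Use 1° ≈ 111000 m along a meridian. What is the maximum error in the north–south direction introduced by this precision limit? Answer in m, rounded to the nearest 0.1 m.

11.1 m

Truncating at 4 decimal places can drop up to a full unit in the last place, so the latitude may be off by as much as 0.0001°.
Along the meridian that is 0.0001° × 111000 m/° = 11.1 m.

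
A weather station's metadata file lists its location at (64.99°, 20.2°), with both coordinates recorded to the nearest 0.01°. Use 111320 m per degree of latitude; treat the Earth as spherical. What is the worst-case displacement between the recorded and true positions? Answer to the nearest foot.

Rounding to 2 decimal places leaves each coordinate within ±0.005° of the true value.
Latitude error → 0.005 × 111320 = 556.6 m along the meridian.
Longitude error → 0.005 × 111320 × cos 64.99° = 0.005 × 111320 × 0.4228 ≈ 235.317 m.
Combining orthogonally: (556.6² + 235.317²)^½ ≈ 604.299 m.
Converting: 604.299 m × 3.2808 ft/m ≈ 1982.6 ft.

1983 feet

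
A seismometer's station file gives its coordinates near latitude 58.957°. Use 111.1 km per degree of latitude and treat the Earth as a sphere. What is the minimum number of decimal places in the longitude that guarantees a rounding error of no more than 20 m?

At 58.957° one degree of longitude covers 111100 × cos 58.957° ≈ 111100 × 0.5157 ≈ 57292.2 m.
With N decimal places the half-ulp bound is 0.5·10⁻ᴺ°, or 0.5·10⁻ᴺ × 57292.2 m on the ground.
Setting 28646.1 × 10⁻ᴺ ≤ 20 gives 10ᴺ ≥ 1432, i.e. N ≥ 3.16.
So 4 decimal places suffice (2.86 m); 3 would allow up to 28.6 m.

4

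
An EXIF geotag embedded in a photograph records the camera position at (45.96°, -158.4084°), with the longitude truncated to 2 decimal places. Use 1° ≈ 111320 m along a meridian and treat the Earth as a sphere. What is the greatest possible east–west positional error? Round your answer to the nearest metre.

Truncating at 2 decimal places can drop up to a full unit in the last place, so the longitude may be off by as much as 0.01°.
One degree of longitude at 45.96° is 111320 × cos 45.96° ≈ 111320 × 0.6952 = 77385.3 m.
So at most 0.01° × 77385.3 ≈ 773.853 m east–west.

774 metres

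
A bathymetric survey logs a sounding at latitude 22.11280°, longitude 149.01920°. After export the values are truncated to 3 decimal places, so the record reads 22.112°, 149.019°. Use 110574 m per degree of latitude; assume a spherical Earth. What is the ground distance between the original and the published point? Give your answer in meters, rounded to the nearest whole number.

91 meters

The latitude changed by +0.00080° and the longitude by +0.00020°.
North–south shift: 0.00080 × 110574 = 88.4592 m.
E–W at 22.112°: 0.00020° × 110574 × cos 22.112° = 0.00020 × 110574 × 0.9264 ≈ 20.4883 m.
Hypotenuse of the two orthogonal shifts: √(88.4592² + 20.4883²) = 90.8009 m.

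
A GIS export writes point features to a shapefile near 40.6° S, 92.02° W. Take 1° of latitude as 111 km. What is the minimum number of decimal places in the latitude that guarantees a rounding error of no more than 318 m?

One degree of latitude covers 111000 m.
With N decimal places the half-ulp bound is 0.5·10⁻ᴺ°, or 0.5·10⁻ᴺ × 111000 m on the ground.
Need 0.5 × 111000 × 10⁻ᴺ ≤ 318 → 10⁻ᴺ ≤ 5.730e-03, so N ≥ 2.24.
N = 2 would give 555 m (too coarse); N = 3 gives 55.5 m ≤ 318 m.

3 decimal places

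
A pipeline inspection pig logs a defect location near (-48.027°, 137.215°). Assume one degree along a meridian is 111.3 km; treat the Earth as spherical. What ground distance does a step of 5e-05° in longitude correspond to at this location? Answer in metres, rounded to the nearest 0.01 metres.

3.72 metres

One degree of longitude here spans 111300 × cos 48.027° = 111300 × 0.6688 ≈ 74435.3 m; 5e-05° of that is 3.72176 m.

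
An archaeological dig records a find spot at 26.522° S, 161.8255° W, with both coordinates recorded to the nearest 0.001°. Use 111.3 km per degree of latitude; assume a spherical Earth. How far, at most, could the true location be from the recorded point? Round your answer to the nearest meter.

Rounding to 3 decimal places leaves each coordinate within ±0.0005° of the true value.
North–south component: 0.0005° × 111300 = 55.65 m.
East–west component at 26.522°: 0.0005° × 111300 × cos 26.522° ≈ 0.0005 × 99587.1 ≈ 49.7936 m.
The two errors are perpendicular, so the maximum displacement is √(55.65² + 49.7936²) ≈ 74.6748 m.

75 meters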